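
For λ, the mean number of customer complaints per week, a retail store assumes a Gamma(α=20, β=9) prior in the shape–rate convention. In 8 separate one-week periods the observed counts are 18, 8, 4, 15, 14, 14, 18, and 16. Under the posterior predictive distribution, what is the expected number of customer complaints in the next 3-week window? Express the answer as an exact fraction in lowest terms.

Total count: 18 + 8 + 4 + 15 + 14 + 14 + 18 + 16 = 107.
Total exposure: 8 weeks.
By Gamma–Poisson conjugacy, the posterior is Gamma(α + Σx, β + Σt) = Gamma(20 + 107, 9 + 8) = Gamma(127, 17).
Predictive mean over a 3-week window = T·E[λ|data] = 3·127/17 = 381/17.

381/17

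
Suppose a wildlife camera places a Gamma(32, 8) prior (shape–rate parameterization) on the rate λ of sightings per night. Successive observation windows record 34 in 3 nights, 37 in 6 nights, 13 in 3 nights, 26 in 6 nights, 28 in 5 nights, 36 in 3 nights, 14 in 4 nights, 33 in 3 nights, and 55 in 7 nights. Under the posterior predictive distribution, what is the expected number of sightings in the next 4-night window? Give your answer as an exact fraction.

77/3

Total count: 34 + 37 + 13 + 26 + 28 + 36 + 14 + 33 + 55 = 276.
Total exposure: 3 + 6 + 3 + 6 + 5 + 3 + 4 + 3 + 7 = 40 nights.
The Gamma prior is conjugate for the Poisson rate, so λ | data ~ Gamma(32+276, 8+40) = Gamma(308, 48).
Predictive mean over a 4-night window = T·E[λ|data] = 4·308/48 = 77/3.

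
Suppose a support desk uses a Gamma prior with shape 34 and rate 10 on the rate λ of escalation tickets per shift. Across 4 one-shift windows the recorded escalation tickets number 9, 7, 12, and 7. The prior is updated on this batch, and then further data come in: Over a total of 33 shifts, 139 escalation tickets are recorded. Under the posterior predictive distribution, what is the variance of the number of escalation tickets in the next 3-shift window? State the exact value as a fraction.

31200/2209

Total count: 9 + 7 + 12 + 7 = 35.
Total exposure: 4 shifts.
After the first batch: Gamma(34 + 35, 10 + 4) = Gamma(69, 14).
Total count 139 over total exposure 33 shifts.
After the second batch: Gamma(69 + 139, 14 + 33) = Gamma(208, 47).
The posterior predictive for a window of length T is Negative Binomial with variance T·α'·(β'+T)/β'² = 3·208·50/2209 = 31200/2209.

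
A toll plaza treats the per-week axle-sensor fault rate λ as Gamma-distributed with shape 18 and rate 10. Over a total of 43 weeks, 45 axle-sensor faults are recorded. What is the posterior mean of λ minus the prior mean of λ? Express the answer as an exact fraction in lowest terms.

Total count 45 over total exposure 43 weeks.
Conjugate update: add total count to the shape and total exposure to the rate, giving Gamma(63, 53).
Posterior mean = 63/53 = 63/53; prior mean = 18/10 = 9/5. Difference = 63/53 − 9/5 = -162/265.

-162/265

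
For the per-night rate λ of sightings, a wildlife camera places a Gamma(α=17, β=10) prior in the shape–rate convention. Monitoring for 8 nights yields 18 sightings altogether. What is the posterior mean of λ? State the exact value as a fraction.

Total count 18 over total exposure 8 nights.
Posterior: α' = 17 + 18 = 35, β' = 10 + 8 = 18.
Posterior mean = α'/β' = 35/18.

35/18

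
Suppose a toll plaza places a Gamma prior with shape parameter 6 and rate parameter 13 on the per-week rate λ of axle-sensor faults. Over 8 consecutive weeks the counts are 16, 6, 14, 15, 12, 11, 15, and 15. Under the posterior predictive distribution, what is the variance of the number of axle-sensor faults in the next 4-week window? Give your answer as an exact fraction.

Total count: 16 + 6 + 14 + 15 + 12 + 11 + 15 + 15 = 104.
Total exposure: 8 weeks.
Posterior: α' = 6 + 104 = 110, β' = 13 + 8 = 21.
The posterior predictive for a window of length T is Negative Binomial with variance T·α'·(β'+T)/β'² = 4·110·25/441 = 11000/441.

11000/441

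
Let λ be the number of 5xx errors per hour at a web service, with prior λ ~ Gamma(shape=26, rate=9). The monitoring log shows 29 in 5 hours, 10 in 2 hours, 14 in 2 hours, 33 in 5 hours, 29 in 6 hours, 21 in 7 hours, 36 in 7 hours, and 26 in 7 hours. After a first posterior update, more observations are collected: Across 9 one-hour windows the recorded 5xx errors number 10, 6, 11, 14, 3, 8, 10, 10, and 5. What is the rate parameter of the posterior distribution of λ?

Total count: 29 + 10 + 14 + 33 + 29 + 21 + 36 + 26 = 198.
Total exposure: 5 + 2 + 2 + 5 + 6 + 7 + 7 + 7 = 41 hours.
After the first batch: Gamma(26 + 198, 9 + 41) = Gamma(224, 50).
Total count: 10 + 6 + 11 + 14 + 3 + 8 + 10 + 10 + 5 = 77.
Total exposure: 9 hours.
After the second batch: Gamma(224 + 77, 50 + 9) = Gamma(301, 59).

59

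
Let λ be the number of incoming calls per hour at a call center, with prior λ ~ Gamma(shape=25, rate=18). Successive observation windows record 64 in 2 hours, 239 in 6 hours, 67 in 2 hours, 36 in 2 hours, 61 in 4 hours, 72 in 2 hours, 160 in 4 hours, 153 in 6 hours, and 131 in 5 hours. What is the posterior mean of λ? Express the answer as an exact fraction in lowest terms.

Total count: 64 + 239 + 67 + 36 + 61 + 72 + 160 + 153 + 131 = 983.
Total exposure: 2 + 6 + 2 + 2 + 4 + 2 + 4 + 6 + 5 = 33 hours.
Conjugate update: add total count to the shape and total exposure to the rate, giving Gamma(1008, 51).
Posterior mean = α'/β' = 1008/51 = 336/17.

336/17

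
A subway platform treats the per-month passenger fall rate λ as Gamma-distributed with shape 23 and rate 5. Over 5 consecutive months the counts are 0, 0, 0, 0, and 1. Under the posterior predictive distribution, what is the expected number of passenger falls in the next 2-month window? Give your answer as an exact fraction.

Total count: 0 + 0 + 0 + 0 + 1 = 1.
Total exposure: 5 months.
Gamma(α, β) with Poisson data over total exposure Σt gives posterior Gamma(α+Σx, β+Σt) = Gamma(24, 10).
Predictive mean over a 2-month window = T·E[λ|data] = 2·24/10 = 24/5.

24/5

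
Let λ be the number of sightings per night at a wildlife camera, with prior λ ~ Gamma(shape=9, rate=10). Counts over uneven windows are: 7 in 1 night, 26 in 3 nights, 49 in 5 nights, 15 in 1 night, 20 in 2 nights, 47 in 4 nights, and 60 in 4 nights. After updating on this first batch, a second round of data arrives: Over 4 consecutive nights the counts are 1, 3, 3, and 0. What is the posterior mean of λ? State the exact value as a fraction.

120/17

Total count: 7 + 26 + 49 + 15 + 20 + 47 + 60 = 224.
Total exposure: 1 + 3 + 5 + 1 + 2 + 4 + 4 = 20 nights.
After the first batch: Gamma(9 + 224, 10 + 20) = Gamma(233, 30).
Total count: 1 + 3 + 3 + 0 = 7.
Total exposure: 4 nights.
After the second batch: Gamma(233 + 7, 30 + 4) = Gamma(240, 34).
Posterior mean = α'/β' = 240/34 = 120/17.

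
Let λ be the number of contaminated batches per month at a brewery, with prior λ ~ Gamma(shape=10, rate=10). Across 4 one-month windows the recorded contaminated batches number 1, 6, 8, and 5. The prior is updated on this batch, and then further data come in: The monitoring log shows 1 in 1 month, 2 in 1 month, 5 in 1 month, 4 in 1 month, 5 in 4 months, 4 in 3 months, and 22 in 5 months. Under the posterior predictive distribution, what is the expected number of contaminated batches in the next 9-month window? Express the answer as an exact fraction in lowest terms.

Total count: 1 + 6 + 8 + 5 = 20.
Total exposure: 4 months.
After the first batch: Gamma(10 + 20, 10 + 4) = Gamma(30, 14).
Total count: 1 + 2 + 5 + 4 + 5 + 4 + 22 = 43.
Total exposure: 1 + 1 + 1 + 1 + 4 + 3 + 5 = 16 months.
After the second batch: Gamma(30 + 43, 14 + 16) = Gamma(73, 30).
Predictive mean over a 9-month window = T·E[λ|data] = 9·73/30 = 219/10.

219/10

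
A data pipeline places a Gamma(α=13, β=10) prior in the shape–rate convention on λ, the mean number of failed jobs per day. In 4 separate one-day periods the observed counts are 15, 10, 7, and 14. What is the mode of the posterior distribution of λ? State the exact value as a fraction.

29/7

Total count: 15 + 10 + 7 + 14 = 46.
Total exposure: 4 days.
The Gamma prior is conjugate for the Poisson rate, so λ | data ~ Gamma(13+46, 10+4) = Gamma(59, 14).
Posterior mode = (α'−1)/β' = 58/14 = 29/7.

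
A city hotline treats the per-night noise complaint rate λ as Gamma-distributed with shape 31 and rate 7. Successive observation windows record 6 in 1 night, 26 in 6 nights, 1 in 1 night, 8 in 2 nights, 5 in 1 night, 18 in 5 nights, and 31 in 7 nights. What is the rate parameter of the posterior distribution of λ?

30

Total count: 6 + 26 + 1 + 8 + 5 + 18 + 31 = 95.
Total exposure: 1 + 6 + 1 + 2 + 1 + 5 + 7 = 23 nights.
Gamma(α, β) with Poisson data over total exposure Σt gives posterior Gamma(α+Σx, β+Σt) = Gamma(126, 30).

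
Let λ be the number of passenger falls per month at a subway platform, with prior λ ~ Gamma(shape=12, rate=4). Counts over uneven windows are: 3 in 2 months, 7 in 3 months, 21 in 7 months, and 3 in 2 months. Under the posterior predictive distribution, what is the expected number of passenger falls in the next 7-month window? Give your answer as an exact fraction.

Total count: 3 + 7 + 21 + 3 = 34.
Total exposure: 2 + 3 + 7 + 2 = 14 months.
Gamma(α, β) with Poisson data over total exposure Σt gives posterior Gamma(α+Σx, β+Σt) = Gamma(46, 18).
Predictive mean over a 7-month window = T·E[λ|data] = 7·46/18 = 161/9.

161/9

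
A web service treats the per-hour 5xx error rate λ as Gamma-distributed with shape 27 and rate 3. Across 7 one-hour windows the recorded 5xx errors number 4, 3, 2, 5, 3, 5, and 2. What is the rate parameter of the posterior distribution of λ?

Total count: 4 + 3 + 2 + 5 + 3 + 5 + 2 = 24.
Total exposure: 7 hours.
The Gamma prior is conjugate for the Poisson rate, so λ | data ~ Gamma(27+24, 3+7) = Gamma(51, 10).

10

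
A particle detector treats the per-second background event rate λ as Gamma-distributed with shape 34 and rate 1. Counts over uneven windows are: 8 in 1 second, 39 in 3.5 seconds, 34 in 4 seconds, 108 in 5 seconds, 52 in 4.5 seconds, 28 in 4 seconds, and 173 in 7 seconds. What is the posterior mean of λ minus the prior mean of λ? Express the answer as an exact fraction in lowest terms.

-272/15

Total count: 8 + 39 + 34 + 108 + 52 + 28 + 173 = 442.
Total exposure: 1 + 3.5 + 4 + 5 + 4.5 + 4 + 7 = 29 seconds.
By Gamma–Poisson conjugacy, the posterior is Gamma(α + Σx, β + Σt) = Gamma(34 + 442, 1 + 29) = Gamma(476, 30).
Posterior mean = 476/30 = 238/15; prior mean = 34/1 = 34. Difference = 238/15 − 34 = -272/15.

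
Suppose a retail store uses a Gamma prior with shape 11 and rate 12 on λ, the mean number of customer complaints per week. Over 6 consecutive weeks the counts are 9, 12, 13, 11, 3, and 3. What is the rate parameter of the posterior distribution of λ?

Total count: 9 + 12 + 13 + 11 + 3 + 3 = 51.
Total exposure: 6 weeks.
Conjugate update: add total count to the shape and total exposure to the rate, giving Gamma(62, 18).

18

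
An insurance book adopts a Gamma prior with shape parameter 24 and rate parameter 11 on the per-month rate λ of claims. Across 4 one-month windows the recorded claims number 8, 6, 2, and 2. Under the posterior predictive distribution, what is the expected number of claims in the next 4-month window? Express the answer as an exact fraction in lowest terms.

56/5

Total count: 8 + 6 + 2 + 2 = 18.
Total exposure: 4 months.
The Gamma prior is conjugate for the Poisson rate, so λ | data ~ Gamma(24+18, 11+4) = Gamma(42, 15).
Predictive mean over a 4-month window = T·E[λ|data] = 4·42/15 = 56/5.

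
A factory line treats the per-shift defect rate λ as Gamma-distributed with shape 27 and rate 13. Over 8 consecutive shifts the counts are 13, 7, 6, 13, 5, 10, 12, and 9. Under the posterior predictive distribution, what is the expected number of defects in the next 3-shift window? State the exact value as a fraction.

Total count: 13 + 7 + 6 + 13 + 5 + 10 + 12 + 9 = 75.
Total exposure: 8 shifts.
The Gamma prior is conjugate for the Poisson rate, so λ | data ~ Gamma(27+75, 13+8) = Gamma(102, 21).
Predictive mean over a 3-shift window = T·E[λ|data] = 3·102/21 = 102/7.

102/7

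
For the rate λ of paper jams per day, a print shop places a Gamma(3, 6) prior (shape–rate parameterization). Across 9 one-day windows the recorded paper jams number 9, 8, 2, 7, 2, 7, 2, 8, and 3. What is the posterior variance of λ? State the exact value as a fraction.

17/75

Total count: 9 + 8 + 2 + 7 + 2 + 7 + 2 + 8 + 3 = 48.
Total exposure: 9 days.
Conjugate update: add total count to the shape and total exposure to the rate, giving Gamma(51, 15).
Posterior variance = α'/β'² = 51/225 = 17/75.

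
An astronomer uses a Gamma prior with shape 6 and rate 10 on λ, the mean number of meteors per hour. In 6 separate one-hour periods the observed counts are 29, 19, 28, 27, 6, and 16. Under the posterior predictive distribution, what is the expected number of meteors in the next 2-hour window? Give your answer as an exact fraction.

Total count: 29 + 19 + 28 + 27 + 6 + 16 = 125.
Total exposure: 6 hours.
Gamma(α, β) with Poisson data over total exposure Σt gives posterior Gamma(α+Σx, β+Σt) = Gamma(131, 16).
Predictive mean over a 2-hour window = T·E[λ|data] = 2·131/16 = 131/8.

131/8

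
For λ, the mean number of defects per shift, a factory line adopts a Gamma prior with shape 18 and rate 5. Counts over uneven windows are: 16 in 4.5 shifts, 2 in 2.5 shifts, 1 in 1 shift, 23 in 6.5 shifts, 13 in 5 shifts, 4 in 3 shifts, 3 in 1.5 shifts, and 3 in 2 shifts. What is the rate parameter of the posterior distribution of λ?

31

Total count: 16 + 2 + 1 + 23 + 13 + 4 + 3 + 3 = 65.
Total exposure: 4.5 + 2.5 + 1 + 6.5 + 5 + 3 + 1.5 + 2 = 26 shifts.
The Gamma prior is conjugate for the Poisson rate, so λ | data ~ Gamma(18+65, 5+26) = Gamma(83, 31).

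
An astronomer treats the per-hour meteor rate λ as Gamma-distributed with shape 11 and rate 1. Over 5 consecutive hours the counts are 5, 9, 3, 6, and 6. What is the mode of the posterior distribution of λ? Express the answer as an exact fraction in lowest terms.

13/2

Total count: 5 + 9 + 3 + 6 + 6 = 29.
Total exposure: 5 hours.
Posterior: α' = 11 + 29 = 40, β' = 1 + 5 = 6.
Posterior mode = (α'−1)/β' = 39/6 = 13/2.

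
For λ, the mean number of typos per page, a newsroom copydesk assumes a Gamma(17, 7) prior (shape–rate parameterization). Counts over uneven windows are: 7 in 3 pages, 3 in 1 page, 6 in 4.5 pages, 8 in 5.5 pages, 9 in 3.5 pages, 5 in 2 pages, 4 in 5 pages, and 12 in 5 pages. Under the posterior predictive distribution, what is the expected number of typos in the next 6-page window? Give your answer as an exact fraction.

852/73

Total count: 7 + 3 + 6 + 8 + 9 + 5 + 4 + 12 = 54.
Total exposure: 3 + 1 + 4.5 + 5.5 + 3.5 + 2 + 5 + 5 = 29.5 pages.
The Gamma prior is conjugate for the Poisson rate, so λ | data ~ Gamma(17+54, 7+29.5) = Gamma(71, 73/2).
Predictive mean over a 6-page window = T·E[λ|data] = 6·71/(73/2) = 852/73.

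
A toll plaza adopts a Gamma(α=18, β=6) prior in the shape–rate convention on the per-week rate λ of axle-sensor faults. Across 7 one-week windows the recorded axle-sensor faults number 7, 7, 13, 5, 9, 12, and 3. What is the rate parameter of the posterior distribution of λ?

Total count: 7 + 7 + 13 + 5 + 9 + 12 + 3 = 56.
Total exposure: 7 weeks.
Gamma(α, β) with Poisson data over total exposure Σt gives posterior Gamma(α+Σx, β+Σt) = Gamma(74, 13).

13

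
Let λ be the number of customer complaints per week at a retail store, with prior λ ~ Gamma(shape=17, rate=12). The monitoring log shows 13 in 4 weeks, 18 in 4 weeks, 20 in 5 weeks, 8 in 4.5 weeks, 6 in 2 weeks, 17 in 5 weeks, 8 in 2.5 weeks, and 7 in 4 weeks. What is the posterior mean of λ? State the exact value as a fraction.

114/43

Total count: 13 + 18 + 20 + 8 + 6 + 17 + 8 + 7 = 97.
Total exposure: 4 + 4 + 5 + 4.5 + 2 + 5 + 2.5 + 4 = 31 weeks.
Posterior: α' = 17 + 97 = 114, β' = 12 + 31 = 43.
Posterior mean = α'/β' = 114/43.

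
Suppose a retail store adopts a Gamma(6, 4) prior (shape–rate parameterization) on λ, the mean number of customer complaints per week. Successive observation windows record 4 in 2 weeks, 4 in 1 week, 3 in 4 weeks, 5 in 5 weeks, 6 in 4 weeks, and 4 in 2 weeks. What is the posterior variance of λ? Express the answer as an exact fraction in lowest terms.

Total count: 4 + 4 + 3 + 5 + 6 + 4 = 26.
Total exposure: 2 + 1 + 4 + 5 + 4 + 2 = 18 weeks.
By Gamma–Poisson conjugacy, the posterior is Gamma(α + Σx, β + Σt) = Gamma(6 + 26, 4 + 18) = Gamma(32, 22).
Posterior variance = α'/β'² = 32/484 = 8/121.

8/121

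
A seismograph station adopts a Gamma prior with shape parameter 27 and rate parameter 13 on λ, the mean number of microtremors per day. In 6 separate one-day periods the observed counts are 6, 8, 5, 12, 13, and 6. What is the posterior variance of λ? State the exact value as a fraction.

Total count: 6 + 8 + 5 + 12 + 13 + 6 = 50.
Total exposure: 6 days.
Posterior: α' = 27 + 50 = 77, β' = 13 + 6 = 19.
Posterior variance = α'/β'² = 77/361.

77/361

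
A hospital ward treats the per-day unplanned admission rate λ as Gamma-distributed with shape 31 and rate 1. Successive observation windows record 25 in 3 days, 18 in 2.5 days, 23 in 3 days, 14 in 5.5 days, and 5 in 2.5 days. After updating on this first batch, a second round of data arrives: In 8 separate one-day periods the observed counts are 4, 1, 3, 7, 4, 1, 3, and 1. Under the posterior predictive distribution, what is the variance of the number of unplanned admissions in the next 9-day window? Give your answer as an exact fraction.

Total count: 25 + 18 + 23 + 14 + 5 = 85.
Total exposure: 3 + 2.5 + 3 + 5.5 + 2.5 = 16.5 days.
After the first batch: Gamma(31 + 85, 1 + 16.5) = Gamma(116, 35/2).
Total count: 4 + 1 + 3 + 7 + 4 + 1 + 3 + 1 = 24.
Total exposure: 8 days.
After the second batch: Gamma(116 + 24, 35/2 + 8) = Gamma(140, 51/2).
The posterior predictive for a window of length T is Negative Binomial with variance T·α'·(β'+T)/β'² = 9·140·(69/2)/(2601/4) = 19320/289.

19320/289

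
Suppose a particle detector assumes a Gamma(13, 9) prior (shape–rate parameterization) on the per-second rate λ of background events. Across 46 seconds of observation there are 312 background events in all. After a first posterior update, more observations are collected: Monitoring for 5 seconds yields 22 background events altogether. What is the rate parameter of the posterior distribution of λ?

Total count 312 over total exposure 46 seconds.
After the first batch: Gamma(13 + 312, 9 + 46) = Gamma(325, 55).
Total count 22 over total exposure 5 seconds.
After the second batch: Gamma(325 + 22, 55 + 5) = Gamma(347, 60).

60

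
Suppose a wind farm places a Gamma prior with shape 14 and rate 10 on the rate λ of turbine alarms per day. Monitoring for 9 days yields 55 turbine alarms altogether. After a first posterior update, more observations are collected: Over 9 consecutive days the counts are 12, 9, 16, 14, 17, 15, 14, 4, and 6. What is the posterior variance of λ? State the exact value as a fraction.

11/49

Total count 55 over total exposure 9 days.
After the first batch: Gamma(14 + 55, 10 + 9) = Gamma(69, 19).
Total count: 12 + 9 + 16 + 14 + 17 + 15 + 14 + 4 + 6 = 107.
Total exposure: 9 days.
After the second batch: Gamma(69 + 107, 19 + 9) = Gamma(176, 28).
Posterior variance = α'/β'² = 176/784 = 11/49.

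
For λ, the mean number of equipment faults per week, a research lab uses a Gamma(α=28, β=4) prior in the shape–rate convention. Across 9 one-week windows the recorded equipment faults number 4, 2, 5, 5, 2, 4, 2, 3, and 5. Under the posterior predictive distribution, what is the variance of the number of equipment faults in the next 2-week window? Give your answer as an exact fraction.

1800/169

Total count: 4 + 2 + 5 + 5 + 2 + 4 + 2 + 3 + 5 = 32.
Total exposure: 9 weeks.
The Gamma prior is conjugate for the Poisson rate, so λ | data ~ Gamma(28+32, 4+9) = Gamma(60, 13).
The posterior predictive for a window of length T is Negative Binomial with variance T·α'·(β'+T)/β'² = 2·60·15/169 = 1800/169.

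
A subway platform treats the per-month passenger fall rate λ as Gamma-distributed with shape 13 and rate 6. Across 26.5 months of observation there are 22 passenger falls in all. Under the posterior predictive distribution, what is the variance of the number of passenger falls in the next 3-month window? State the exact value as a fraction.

2982/845

Total count 22 over total exposure 26.5 months.
Conjugate update: add total count to the shape and total exposure to the rate, giving Gamma(35, 65/2).
The posterior predictive for a window of length T is Negative Binomial with variance T·α'·(β'+T)/β'² = 3·35·(71/2)/(4225/4) = 2982/845.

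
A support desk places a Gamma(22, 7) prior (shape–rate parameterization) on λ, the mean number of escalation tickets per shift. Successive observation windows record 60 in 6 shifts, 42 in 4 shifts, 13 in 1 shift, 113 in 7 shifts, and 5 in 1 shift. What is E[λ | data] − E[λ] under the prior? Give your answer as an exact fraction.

Total count: 60 + 42 + 13 + 113 + 5 = 233.
Total exposure: 6 + 4 + 1 + 7 + 1 = 19 shifts.
The Gamma prior is conjugate for the Poisson rate, so λ | data ~ Gamma(22+233, 7+19) = Gamma(255, 26).
Posterior mean = 255/26 = 255/26; prior mean = 22/7 = 22/7. Difference = 255/26 − 22/7 = 1213/182.

1213/182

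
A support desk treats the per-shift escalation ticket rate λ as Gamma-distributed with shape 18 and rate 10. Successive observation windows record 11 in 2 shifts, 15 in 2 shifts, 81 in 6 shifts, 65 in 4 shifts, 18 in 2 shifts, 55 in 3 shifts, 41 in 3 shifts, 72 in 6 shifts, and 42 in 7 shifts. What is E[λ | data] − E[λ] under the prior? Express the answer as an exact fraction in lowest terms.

Total count: 11 + 15 + 81 + 65 + 18 + 55 + 41 + 72 + 42 = 400.
Total exposure: 2 + 2 + 6 + 4 + 2 + 3 + 3 + 6 + 7 = 35 shifts.
Conjugate update: add total count to the shape and total exposure to the rate, giving Gamma(418, 45).
Posterior mean = 418/45 = 418/45; prior mean = 18/10 = 9/5. Difference = 418/45 − 9/5 = 337/45.

337/45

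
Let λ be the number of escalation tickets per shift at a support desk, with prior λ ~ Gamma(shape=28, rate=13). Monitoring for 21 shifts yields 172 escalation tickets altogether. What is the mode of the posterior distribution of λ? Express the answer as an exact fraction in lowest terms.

Total count 172 over total exposure 21 shifts.
The Gamma prior is conjugate for the Poisson rate, so λ | data ~ Gamma(28+172, 13+21) = Gamma(200, 34).
Posterior mode = (α'−1)/β' = 199/34.

199/34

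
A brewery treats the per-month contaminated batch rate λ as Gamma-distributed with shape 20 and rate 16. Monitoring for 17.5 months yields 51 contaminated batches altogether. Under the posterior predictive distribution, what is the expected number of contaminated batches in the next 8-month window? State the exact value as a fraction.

1136/67

Total count 51 over total exposure 17.5 months.
Conjugate update: add total count to the shape and total exposure to the rate, giving Gamma(71, 67/2).
Predictive mean over an 8-month window = T·E[λ|data] = 8·71/(67/2) = 1136/67.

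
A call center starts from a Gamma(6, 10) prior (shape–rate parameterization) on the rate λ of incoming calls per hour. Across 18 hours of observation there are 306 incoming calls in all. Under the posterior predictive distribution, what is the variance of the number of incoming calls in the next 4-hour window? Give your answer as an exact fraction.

Total count 306 over total exposure 18 hours.
Conjugate update: add total count to the shape and total exposure to the rate, giving Gamma(312, 28).
The posterior predictive for a window of length T is Negative Binomial with variance T·α'·(β'+T)/β'² = 4·312·32/784 = 2496/49.

2496/49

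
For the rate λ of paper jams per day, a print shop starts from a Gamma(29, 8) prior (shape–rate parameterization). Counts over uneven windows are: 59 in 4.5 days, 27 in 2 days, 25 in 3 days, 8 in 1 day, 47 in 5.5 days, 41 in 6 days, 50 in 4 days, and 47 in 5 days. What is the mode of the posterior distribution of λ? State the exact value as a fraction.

Total count: 59 + 27 + 25 + 8 + 47 + 41 + 50 + 47 = 304.
Total exposure: 4.5 + 2 + 3 + 1 + 5.5 + 6 + 4 + 5 = 31 days.
The Gamma prior is conjugate for the Poisson rate, so λ | data ~ Gamma(29+304, 8+31) = Gamma(333, 39).
Posterior mode = (α'−1)/β' = 332/39.

332/39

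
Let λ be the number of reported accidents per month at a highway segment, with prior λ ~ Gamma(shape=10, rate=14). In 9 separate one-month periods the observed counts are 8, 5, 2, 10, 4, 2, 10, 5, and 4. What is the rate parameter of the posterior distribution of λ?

23

Total count: 8 + 5 + 2 + 10 + 4 + 2 + 10 + 5 + 4 = 50.
Total exposure: 9 months.
The Gamma prior is conjugate for the Poisson rate, so λ | data ~ Gamma(10+50, 14+9) = Gamma(60, 23).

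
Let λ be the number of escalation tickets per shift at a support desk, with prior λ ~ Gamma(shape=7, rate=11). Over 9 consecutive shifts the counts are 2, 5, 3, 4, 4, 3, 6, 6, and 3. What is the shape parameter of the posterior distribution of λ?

Total count: 2 + 5 + 3 + 4 + 4 + 3 + 6 + 6 + 3 = 36.
Total exposure: 9 shifts.
The Gamma prior is conjugate for the Poisson rate, so λ | data ~ Gamma(7+36, 11+9) = Gamma(43, 20).

43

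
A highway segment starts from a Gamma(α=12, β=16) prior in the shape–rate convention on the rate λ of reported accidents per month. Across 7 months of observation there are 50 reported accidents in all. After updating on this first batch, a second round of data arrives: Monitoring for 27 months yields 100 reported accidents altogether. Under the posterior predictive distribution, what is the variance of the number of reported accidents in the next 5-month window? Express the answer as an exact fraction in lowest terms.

Total count 50 over total exposure 7 months.
After the first batch: Gamma(12 + 50, 16 + 7) = Gamma(62, 23).
Total count 100 over total exposure 27 months.
After the second batch: Gamma(62 + 100, 23 + 27) = Gamma(162, 50).
The posterior predictive for a window of length T is Negative Binomial with variance T·α'·(β'+T)/β'² = 5·162·55/2500 = 891/50.

891/50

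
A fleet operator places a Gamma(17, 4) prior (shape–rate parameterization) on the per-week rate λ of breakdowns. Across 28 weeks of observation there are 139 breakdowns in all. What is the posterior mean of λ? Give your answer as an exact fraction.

Total count 139 over total exposure 28 weeks.
Conjugate update: add total count to the shape and total exposure to the rate, giving Gamma(156, 32).
Posterior mean = α'/β' = 156/32 = 39/8.

39/8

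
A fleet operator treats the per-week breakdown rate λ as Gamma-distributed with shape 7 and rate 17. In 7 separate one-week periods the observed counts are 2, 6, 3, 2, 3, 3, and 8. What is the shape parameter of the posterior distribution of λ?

Total count: 2 + 6 + 3 + 2 + 3 + 3 + 8 = 27.
Total exposure: 7 weeks.
By Gamma–Poisson conjugacy, the posterior is Gamma(α + Σx, β + Σt) = Gamma(7 + 27, 17 + 7) = Gamma(34, 24).

34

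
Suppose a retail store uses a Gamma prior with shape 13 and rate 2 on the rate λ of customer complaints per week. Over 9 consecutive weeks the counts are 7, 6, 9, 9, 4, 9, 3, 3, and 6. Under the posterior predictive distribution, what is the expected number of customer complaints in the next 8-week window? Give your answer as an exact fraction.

Total count: 7 + 6 + 9 + 9 + 4 + 9 + 3 + 3 + 6 = 56.
Total exposure: 9 weeks.
Gamma(α, β) with Poisson data over total exposure Σt gives posterior Gamma(α+Σx, β+Σt) = Gamma(69, 11).
Predictive mean over an 8-week window = T·E[λ|data] = 8·69/11 = 552/11.

552/11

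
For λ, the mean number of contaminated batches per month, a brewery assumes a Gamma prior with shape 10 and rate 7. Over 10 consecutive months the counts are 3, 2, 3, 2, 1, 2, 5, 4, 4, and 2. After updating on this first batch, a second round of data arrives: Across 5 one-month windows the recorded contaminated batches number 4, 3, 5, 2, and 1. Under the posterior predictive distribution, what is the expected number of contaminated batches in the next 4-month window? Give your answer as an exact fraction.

106/11

Total count: 3 + 2 + 3 + 2 + 1 + 2 + 5 + 4 + 4 + 2 = 28.
Total exposure: 10 months.
After the first batch: Gamma(10 + 28, 7 + 10) = Gamma(38, 17).
Total count: 4 + 3 + 5 + 2 + 1 = 15.
Total exposure: 5 months.
After the second batch: Gamma(38 + 15, 17 + 5) = Gamma(53, 22).
Predictive mean over a 4-month window = T·E[λ|data] = 4·53/22 = 106/11.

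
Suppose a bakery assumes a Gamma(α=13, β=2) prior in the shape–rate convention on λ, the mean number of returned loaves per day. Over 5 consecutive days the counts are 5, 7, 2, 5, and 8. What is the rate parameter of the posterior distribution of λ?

7

Total count: 5 + 7 + 2 + 5 + 8 = 27.
Total exposure: 5 days.
By Gamma–Poisson conjugacy, the posterior is Gamma(α + Σx, β + Σt) = Gamma(13 + 27, 2 + 5) = Gamma(40, 7).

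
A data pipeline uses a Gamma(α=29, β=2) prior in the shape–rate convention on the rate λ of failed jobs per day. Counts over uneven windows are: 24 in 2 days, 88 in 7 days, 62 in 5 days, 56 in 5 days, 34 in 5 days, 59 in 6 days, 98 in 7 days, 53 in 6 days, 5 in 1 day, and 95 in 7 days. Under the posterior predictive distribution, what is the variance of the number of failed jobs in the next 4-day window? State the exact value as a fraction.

Total count: 24 + 88 + 62 + 56 + 34 + 59 + 98 + 53 + 5 + 95 = 574.
Total exposure: 2 + 7 + 5 + 5 + 5 + 6 + 7 + 6 + 1 + 7 = 51 days.
Posterior: α' = 29 + 574 = 603, β' = 2 + 51 = 53.
The posterior predictive for a window of length T is Negative Binomial with variance T·α'·(β'+T)/β'² = 4·603·57/2809 = 137484/2809.

137484/2809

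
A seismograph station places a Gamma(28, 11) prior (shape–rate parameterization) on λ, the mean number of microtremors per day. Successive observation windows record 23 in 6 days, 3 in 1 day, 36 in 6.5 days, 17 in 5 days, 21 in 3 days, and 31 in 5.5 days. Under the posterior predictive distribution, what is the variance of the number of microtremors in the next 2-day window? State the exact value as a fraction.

Total count: 23 + 3 + 36 + 17 + 21 + 31 = 131.
Total exposure: 6 + 1 + 6.5 + 5 + 3 + 5.5 = 27 days.
The Gamma prior is conjugate for the Poisson rate, so λ | data ~ Gamma(28+131, 11+27) = Gamma(159, 38).
The posterior predictive for a window of length T is Negative Binomial with variance T·α'·(β'+T)/β'² = 2·159·40/1444 = 3180/361.

3180/361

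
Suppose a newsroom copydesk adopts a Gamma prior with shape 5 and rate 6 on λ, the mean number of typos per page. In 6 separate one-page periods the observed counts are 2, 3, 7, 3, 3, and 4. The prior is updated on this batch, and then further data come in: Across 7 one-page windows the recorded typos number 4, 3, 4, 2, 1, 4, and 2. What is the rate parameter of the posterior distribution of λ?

19

Total count: 2 + 3 + 7 + 3 + 3 + 4 = 22.
Total exposure: 6 pages.
After the first batch: Gamma(5 + 22, 6 + 6) = Gamma(27, 12).
Total count: 4 + 3 + 4 + 2 + 1 + 4 + 2 = 20.
Total exposure: 7 pages.
After the second batch: Gamma(27 + 20, 12 + 7) = Gamma(47, 19).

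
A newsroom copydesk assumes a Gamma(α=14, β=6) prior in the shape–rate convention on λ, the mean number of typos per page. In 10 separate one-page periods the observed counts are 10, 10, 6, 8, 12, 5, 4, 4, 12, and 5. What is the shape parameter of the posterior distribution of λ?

90

Total count: 10 + 10 + 6 + 8 + 12 + 5 + 4 + 4 + 12 + 5 = 76.
Total exposure: 10 pages.
By Gamma–Poisson conjugacy, the posterior is Gamma(α + Σx, β + Σt) = Gamma(14 + 76, 6 + 10) = Gamma(90, 16).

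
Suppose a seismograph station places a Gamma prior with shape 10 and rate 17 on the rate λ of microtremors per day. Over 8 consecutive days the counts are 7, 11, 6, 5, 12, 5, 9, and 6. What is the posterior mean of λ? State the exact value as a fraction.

Total count: 7 + 11 + 6 + 5 + 12 + 5 + 9 + 6 = 61.
Total exposure: 8 days.
Conjugate update: add total count to the shape and total exposure to the rate, giving Gamma(71, 25).
Posterior mean = α'/β' = 71/25.

71/25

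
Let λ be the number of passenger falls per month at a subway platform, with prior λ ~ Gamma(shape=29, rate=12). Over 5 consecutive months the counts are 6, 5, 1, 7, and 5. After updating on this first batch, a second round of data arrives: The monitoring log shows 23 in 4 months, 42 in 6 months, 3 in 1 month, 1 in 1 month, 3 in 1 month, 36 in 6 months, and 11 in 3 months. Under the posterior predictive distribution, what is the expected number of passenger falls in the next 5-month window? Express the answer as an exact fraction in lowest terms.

Total count: 6 + 5 + 1 + 7 + 5 = 24.
Total exposure: 5 months.
After the first batch: Gamma(29 + 24, 12 + 5) = Gamma(53, 17).
Total count: 23 + 42 + 3 + 1 + 3 + 36 + 11 = 119.
Total exposure: 4 + 6 + 1 + 1 + 1 + 6 + 3 = 22 months.
After the second batch: Gamma(53 + 119, 17 + 22) = Gamma(172, 39).
Predictive mean over a 5-month window = T·E[λ|data] = 5·172/39 = 860/39.

860/39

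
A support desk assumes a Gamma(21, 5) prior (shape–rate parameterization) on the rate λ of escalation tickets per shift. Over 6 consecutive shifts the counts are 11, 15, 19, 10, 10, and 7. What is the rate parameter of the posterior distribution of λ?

Total count: 11 + 15 + 19 + 10 + 10 + 7 = 72.
Total exposure: 6 shifts.
By Gamma–Poisson conjugacy, the posterior is Gamma(α + Σx, β + Σt) = Gamma(21 + 72, 5 + 6) = Gamma(93, 11).

11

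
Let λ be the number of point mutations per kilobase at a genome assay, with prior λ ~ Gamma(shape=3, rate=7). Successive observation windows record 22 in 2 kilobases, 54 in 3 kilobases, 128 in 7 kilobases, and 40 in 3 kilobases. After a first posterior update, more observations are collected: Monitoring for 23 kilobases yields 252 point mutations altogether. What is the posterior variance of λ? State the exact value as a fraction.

Total count: 22 + 54 + 128 + 40 = 244.
Total exposure: 2 + 3 + 7 + 3 = 15 kilobases.
After the first batch: Gamma(3 + 244, 7 + 15) = Gamma(247, 22).
Total count 252 over total exposure 23 kilobases.
After the second batch: Gamma(247 + 252, 22 + 23) = Gamma(499, 45).
Posterior variance = α'/β'² = 499/2025.

499/2025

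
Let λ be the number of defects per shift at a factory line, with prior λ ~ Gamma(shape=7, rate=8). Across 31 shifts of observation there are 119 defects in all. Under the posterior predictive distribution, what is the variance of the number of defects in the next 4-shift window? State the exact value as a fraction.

Total count 119 over total exposure 31 shifts.
By Gamma–Poisson conjugacy, the posterior is Gamma(α + Σx, β + Σt) = Gamma(7 + 119, 8 + 31) = Gamma(126, 39).
The posterior predictive for a window of length T is Negative Binomial with variance T·α'·(β'+T)/β'² = 4·126·43/1521 = 2408/169.

2408/169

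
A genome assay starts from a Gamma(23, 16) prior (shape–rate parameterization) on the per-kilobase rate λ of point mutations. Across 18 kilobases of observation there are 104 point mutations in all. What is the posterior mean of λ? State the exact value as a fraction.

127/34

Total count 104 over total exposure 18 kilobases.
By Gamma–Poisson conjugacy, the posterior is Gamma(α + Σx, β + Σt) = Gamma(23 + 104, 16 + 18) = Gamma(127, 34).
Posterior mean = α'/β' = 127/34.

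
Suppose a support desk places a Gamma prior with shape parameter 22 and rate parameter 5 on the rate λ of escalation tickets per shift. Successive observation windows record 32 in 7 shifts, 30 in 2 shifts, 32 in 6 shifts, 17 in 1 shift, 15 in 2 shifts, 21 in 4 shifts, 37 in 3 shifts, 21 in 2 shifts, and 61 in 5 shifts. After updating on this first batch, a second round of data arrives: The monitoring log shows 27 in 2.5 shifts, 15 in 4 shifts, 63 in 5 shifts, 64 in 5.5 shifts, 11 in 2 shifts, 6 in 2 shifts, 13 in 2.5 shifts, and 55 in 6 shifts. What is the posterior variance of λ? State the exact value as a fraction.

Total count: 32 + 30 + 32 + 17 + 15 + 21 + 37 + 21 + 61 = 266.
Total exposure: 7 + 2 + 6 + 1 + 2 + 4 + 3 + 2 + 5 = 32 shifts.
After the first batch: Gamma(22 + 266, 5 + 32) = Gamma(288, 37).
Total count: 27 + 15 + 63 + 64 + 11 + 6 + 13 + 55 = 254.
Total exposure: 2.5 + 4 + 5 + 5.5 + 2 + 2 + 2.5 + 6 = 29.5 shifts.
After the second batch: Gamma(288 + 254, 37 + 29.5) = Gamma(542, 133/2).
Posterior variance = α'/β'² = 542/(17689/4) = 2168/17689.

2168/17689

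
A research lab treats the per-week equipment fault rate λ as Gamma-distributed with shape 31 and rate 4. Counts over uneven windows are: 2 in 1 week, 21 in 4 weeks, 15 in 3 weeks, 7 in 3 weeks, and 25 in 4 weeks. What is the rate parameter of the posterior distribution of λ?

19

Total count: 2 + 21 + 15 + 7 + 25 = 70.
Total exposure: 1 + 4 + 3 + 3 + 4 = 15 weeks.
Posterior: α' = 31 + 70 = 101, β' = 4 + 15 = 19.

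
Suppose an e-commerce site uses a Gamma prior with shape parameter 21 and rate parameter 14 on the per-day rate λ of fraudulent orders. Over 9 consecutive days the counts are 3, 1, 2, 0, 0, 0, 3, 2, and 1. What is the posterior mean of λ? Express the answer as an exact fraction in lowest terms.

Total count: 3 + 1 + 2 + 0 + 0 + 0 + 3 + 2 + 1 = 12.
Total exposure: 9 days.
By Gamma–Poisson conjugacy, the posterior is Gamma(α + Σx, β + Σt) = Gamma(21 + 12, 14 + 9) = Gamma(33, 23).
Posterior mean = α'/β' = 33/23.

33/23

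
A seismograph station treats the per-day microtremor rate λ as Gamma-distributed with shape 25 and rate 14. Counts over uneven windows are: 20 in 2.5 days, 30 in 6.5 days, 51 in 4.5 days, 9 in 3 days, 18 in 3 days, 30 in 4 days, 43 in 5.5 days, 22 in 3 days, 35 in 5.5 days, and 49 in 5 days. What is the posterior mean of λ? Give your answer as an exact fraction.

Total count: 20 + 30 + 51 + 9 + 18 + 30 + 43 + 22 + 35 + 49 = 307.
Total exposure: 2.5 + 6.5 + 4.5 + 3 + 3 + 4 + 5.5 + 3 + 5.5 + 5 = 42.5 days.
Gamma(α, β) with Poisson data over total exposure Σt gives posterior Gamma(α+Σx, β+Σt) = Gamma(332, 113/2).
Posterior mean = α'/β' = 332/(113/2) = 664/113.

664/113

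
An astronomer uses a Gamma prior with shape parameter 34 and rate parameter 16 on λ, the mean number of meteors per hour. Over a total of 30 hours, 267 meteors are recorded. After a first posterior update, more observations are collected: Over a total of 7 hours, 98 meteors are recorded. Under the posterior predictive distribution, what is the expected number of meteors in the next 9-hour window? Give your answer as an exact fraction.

3591/53

Total count 267 over total exposure 30 hours.
After the first batch: Gamma(34 + 267, 16 + 30) = Gamma(301, 46).
Total count 98 over total exposure 7 hours.
After the second batch: Gamma(301 + 98, 46 + 7) = Gamma(399, 53).
Predictive mean over a 9-hour window = T·E[λ|data] = 9·399/53 = 3591/53.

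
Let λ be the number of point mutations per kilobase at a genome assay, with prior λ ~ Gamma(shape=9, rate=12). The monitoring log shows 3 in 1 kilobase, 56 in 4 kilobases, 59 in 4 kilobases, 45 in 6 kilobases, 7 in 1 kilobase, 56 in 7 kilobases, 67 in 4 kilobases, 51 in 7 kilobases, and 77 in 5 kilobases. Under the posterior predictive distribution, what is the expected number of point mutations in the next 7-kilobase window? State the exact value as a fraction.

3010/51

Total count: 3 + 56 + 59 + 45 + 7 + 56 + 67 + 51 + 77 = 421.
Total exposure: 1 + 4 + 4 + 6 + 1 + 7 + 4 + 7 + 5 = 39 kilobases.
By Gamma–Poisson conjugacy, the posterior is Gamma(α + Σx, β + Σt) = Gamma(9 + 421, 12 + 39) = Gamma(430, 51).
Predictive mean over a 7-kilobase window = T·E[λ|data] = 7·430/51 = 3010/51.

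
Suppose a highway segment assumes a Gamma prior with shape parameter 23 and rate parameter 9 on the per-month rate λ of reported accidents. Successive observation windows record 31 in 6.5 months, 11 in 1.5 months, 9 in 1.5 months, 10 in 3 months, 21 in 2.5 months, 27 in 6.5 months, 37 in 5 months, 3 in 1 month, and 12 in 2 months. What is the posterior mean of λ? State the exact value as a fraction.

Total count: 31 + 11 + 9 + 10 + 21 + 27 + 37 + 3 + 12 = 161.
Total exposure: 6.5 + 1.5 + 1.5 + 3 + 2.5 + 6.5 + 5 + 1 + 2 = 29.5 months.
The Gamma prior is conjugate for the Poisson rate, so λ | data ~ Gamma(23+161, 9+29.5) = Gamma(184, 77/2).
Posterior mean = α'/β' = 184/(77/2) = 368/77.

368/77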